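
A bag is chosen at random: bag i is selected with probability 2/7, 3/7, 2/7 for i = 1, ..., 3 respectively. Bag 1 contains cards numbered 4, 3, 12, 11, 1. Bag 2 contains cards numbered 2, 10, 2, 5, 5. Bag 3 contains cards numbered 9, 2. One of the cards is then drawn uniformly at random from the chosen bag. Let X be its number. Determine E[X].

E[X | bag 1] = (4+3+12+11+1)/5 = 31/5.
E[X | bag 2] = (2+10+2+5+5)/5 = 24/5.
E[X | bag 3] = (9+2)/2 = 11/2.
E[X] = (2/7)·(31/5) + (3/7)·(24/5) + (2/7)·(11/2) = 27/5.

27/5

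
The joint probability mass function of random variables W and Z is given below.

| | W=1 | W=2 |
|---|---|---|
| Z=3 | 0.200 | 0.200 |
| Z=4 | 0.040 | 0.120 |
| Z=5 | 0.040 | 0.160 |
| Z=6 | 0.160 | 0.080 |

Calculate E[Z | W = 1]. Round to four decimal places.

P(W = 1) = 0.440.
Summing Z·P(W=x,Z=y) over the conditioning event gives 1.920.
E[Z | W = 1] = (1.920) / (0.440) = 4.3636.

4.3636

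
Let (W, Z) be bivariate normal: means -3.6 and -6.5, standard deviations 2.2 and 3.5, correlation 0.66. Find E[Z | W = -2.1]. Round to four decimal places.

-4.9250

The regression of Z on W has slope ρ·σ_Z/σ_W and passes through (μ_W, μ_Z).
E[Z | W=-2.1] = -6.5 + (0.66)·(3.5/2.2)·(-2.1 − (-3.6)) = -6.5 + (1.05)·(1.5) = -4.9250.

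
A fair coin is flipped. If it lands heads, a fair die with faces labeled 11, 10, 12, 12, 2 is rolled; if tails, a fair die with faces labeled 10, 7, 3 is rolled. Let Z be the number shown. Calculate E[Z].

E[Z | heads] = (11+10+12+12+2)/5 = 47/5.
E[Z | tails] = (10+7+3)/3 = 20/3.
E[Z] = (1/2)·(47/5) + (1/2)·(20/3) = 241/30.

241/30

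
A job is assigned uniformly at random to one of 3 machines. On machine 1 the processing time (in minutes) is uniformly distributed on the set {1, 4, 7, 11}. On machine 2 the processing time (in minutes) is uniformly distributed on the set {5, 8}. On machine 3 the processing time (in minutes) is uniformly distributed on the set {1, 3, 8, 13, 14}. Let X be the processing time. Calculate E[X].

E[X | machine 1] = (1+4+7+11)/4 = 23/4.
E[X | machine 2] = (5+8)/2 = 13/2.
E[X | machine 3] = (1+3+8+13+14)/5 = 39/5.
By the law of total expectation,
E[X] = (1/3)·(23/4) + (1/3)·(13/2) + (1/3)·(39/5) = 401/60.

401/60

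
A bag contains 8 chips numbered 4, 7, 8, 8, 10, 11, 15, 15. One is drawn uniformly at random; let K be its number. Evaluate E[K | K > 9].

51/4

P(K > 9) = 1/2.
Σ over the event: 10·1/8 + 11·1/8 + 15·1/4 = 51/8.
E[K | K > 9] = (51/8) / (1/2) = 51/4.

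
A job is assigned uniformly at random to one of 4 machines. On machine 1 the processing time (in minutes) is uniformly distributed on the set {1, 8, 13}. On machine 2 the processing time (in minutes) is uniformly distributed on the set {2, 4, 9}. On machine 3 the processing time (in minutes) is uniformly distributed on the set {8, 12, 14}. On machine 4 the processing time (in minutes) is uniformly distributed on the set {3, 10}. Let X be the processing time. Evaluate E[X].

181/24

E[X | machine 1] = (1+8+13)/3 = 22/3.
E[X | machine 2] = (2+4+9)/3 = 5.
E[X | machine 3] = (8+12+14)/3 = 34/3.
E[X | machine 4] = (3+10)/2 = 13/2.
E[X] = (1/4)·(22/3) + (1/4)·(5) + (1/4)·(34/3) + (1/4)·(13/2) = 181/24.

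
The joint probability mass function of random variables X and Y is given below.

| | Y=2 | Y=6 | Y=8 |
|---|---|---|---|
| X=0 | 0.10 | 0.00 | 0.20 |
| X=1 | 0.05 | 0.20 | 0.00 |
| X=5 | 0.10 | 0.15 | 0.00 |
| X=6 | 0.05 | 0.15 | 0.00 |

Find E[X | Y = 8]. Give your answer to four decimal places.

0.0000

P(Y = 8) = 0.20.
Σ X·P over the event = 0·(0.20) = 0.00.
E[X | Y = 8] = (0.00) / (0.20) = 0.0000.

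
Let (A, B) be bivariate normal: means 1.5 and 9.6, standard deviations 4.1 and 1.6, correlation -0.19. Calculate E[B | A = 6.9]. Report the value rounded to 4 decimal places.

9.1996

For a bivariate normal, E[B | A=x] = μ_B + ρ·(σ_B/σ_A)·(x − μ_A).
E[B | A=6.9] = 9.6 + (-0.19)·(1.6/4.1)·(6.9 − (1.5)) = 9.6 + (-0.074146)·(5.4) = 9.1996.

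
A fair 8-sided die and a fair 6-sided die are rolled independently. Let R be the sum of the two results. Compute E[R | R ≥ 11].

P(R ≥ 11) = 5/24.
Σ over the event: 11·1/12 + 12·1/16 + 13·1/24 + 14·1/48 = 5/2.
E[R | R ≥ 11] = (5/2) / (5/24) = 12.

12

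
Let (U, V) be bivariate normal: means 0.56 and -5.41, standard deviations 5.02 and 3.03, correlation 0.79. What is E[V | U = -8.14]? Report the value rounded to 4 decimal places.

For a bivariate normal, E[V | U=x] = μ_V + ρ·(σ_V/σ_U)·(x − μ_U).
E[V | U=-8.14] = -5.41 + (0.79)·(3.03/5.02)·(-8.14 − (0.56)) = -5.41 + (0.47683)·(-8.7) = -9.5584.

-9.5584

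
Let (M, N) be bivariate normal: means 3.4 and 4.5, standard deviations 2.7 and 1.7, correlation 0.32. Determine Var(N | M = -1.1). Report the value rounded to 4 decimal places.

2.5941

For a bivariate normal, Var(N | M=x) = σ_N²(1 − ρ²).
Var(N | M=-1.1) = (1.7)²·(1 − (0.32)²) = 2.89·0.8976 = 2.5941.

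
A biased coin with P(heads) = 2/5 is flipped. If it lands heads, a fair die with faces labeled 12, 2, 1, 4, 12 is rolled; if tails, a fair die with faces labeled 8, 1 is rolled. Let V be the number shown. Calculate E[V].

E[V | heads] = (12+2+1+4+12)/5 = 31/5.
E[V | tails] = (8+1)/2 = 9/2.
E[V] = (2/5)·(31/5) + (3/5)·(9/2) = 259/50.

259/50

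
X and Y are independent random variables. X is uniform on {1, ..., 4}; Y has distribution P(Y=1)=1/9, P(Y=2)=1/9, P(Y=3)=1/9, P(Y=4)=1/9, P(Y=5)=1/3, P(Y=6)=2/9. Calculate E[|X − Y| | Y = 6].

7/2

P(Y = 6) = 2/9.
Summing |X−Y|·P(x,y) over outcomes with Y = 6 gives 7/9.
E[|X − Y| | Y = 6] = (7/9) / (2/9) = 7/2.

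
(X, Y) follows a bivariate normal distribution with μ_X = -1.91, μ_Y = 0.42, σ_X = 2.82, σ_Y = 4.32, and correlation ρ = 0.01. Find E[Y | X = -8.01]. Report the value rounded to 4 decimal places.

0.3266

The regression of Y on X has slope ρ·σ_Y/σ_X and passes through (μ_X, μ_Y).
E[Y | X=-8.01] = 0.42 + (0.01)·(4.32/2.82)·(-8.01 − (-1.91)) = 0.42 + (0.015319)·(-6.1) = 0.3266.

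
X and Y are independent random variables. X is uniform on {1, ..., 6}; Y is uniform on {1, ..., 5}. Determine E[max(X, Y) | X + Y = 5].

7/2

P(X + Y = 5) = 2/15.
Summing max(X,Y)·P(x,y) over outcomes with X + Y = 5 gives 7/15.
E[max(X, Y) | X + Y = 5] = (7/15) / (2/15) = 7/2.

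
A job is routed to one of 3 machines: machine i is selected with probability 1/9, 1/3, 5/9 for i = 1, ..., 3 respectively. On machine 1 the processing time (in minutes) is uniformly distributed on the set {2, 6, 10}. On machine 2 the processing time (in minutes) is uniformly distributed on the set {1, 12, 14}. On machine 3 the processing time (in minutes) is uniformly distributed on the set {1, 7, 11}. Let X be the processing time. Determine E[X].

E[X | machine 1] = (2+6+10)/3 = 6.
E[X | machine 2] = (1+12+14)/3 = 9.
E[X | machine 3] = (1+7+11)/3 = 19/3.
By the law of total expectation,
E[X] = (1/9)·(6) + (1/3)·(9) + (5/9)·(19/3) = 194/27.

194/27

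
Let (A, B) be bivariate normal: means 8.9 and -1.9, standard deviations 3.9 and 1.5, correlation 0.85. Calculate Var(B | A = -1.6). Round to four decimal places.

The conditional variance in a bivariate normal is σ_B²(1 − ρ²), independent of x.
Var(B | A=-1.6) = (1.5)²·(1 − (0.85)²) = 2.25·0.2775 = 0.6244.

0.6244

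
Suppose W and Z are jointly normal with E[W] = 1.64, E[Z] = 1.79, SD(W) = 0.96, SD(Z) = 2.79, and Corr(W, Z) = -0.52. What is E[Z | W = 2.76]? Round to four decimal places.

0.0974

For a bivariate normal, E[Z | W=x] = μ_Z + ρ·(σ_Z/σ_W)·(x − μ_W).
E[Z | W=2.76] = 1.79 + (-0.52)·(2.79/0.96)·(2.76 − (1.64)) = 1.79 + (-1.51125)·(1.12) = 0.0974.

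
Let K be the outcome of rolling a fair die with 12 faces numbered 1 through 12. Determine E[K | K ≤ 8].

9/2

Given K ≤ 8, K is equally likely to be any of {1, 2, 3, 4, 5, 6, 7, 8}.
E[K | K ≤ 8] = (1 + 2 + 3 + 4 + 5 + 6 + 7 + 8) / 8 = 9/2.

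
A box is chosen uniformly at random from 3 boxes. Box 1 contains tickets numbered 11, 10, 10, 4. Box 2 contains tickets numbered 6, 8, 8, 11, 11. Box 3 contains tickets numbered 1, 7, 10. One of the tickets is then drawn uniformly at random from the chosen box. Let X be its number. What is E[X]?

E[X | box 1] = (11+10+10+4)/4 = 35/4.
E[X | box 2] = (6+8+8+11+11)/5 = 44/5.
E[X | box 3] = (1+7+10)/3 = 6.
E[X] = (1/3)·(35/4) + (1/3)·(44/5) + (1/3)·(6) = 157/20.

157/20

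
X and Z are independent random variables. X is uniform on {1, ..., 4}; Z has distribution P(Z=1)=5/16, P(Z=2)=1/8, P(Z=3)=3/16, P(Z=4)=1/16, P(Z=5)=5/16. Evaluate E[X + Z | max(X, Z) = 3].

75/16

P(max(X, Z) = 3) = 1/4.
Summing (X+Z)·P(x,y) over outcomes with max(X, Z) = 3 gives 75/64.
E[X + Z | max(X, Z) = 3] = (75/64) / (1/4) = 75/16.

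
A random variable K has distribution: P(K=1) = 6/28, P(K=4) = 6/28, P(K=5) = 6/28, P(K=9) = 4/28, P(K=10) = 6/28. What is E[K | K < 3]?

1

P(K < 3) = 3/14.
Σ over the event: 1·3/14 = 3/14.
E[K | K < 3] = (3/14) / (3/14) = 1.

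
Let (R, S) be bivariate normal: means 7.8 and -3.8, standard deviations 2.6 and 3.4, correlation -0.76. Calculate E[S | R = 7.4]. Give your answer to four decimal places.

E[S | R=x] = μ_S + ρ(σ_S/σ_R)(x − μ_R) for jointly normal variables.
E[S | R=7.4] = -3.8 + (-0.76)·(3.4/2.6)·(7.4 − (7.8)) = -3.8 + (-0.99385)·(-0.4) = -3.4025.

-3.4025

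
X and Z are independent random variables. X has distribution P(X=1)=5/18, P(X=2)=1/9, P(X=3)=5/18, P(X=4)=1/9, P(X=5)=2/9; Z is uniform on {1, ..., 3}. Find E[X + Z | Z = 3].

53/9

P(Z = 3) = 1/3.
Summing (X+Z)·P(x,y) over outcomes with Z = 3 gives 53/27.
E[X + Z | Z = 3] = (53/27) / (1/3) = 53/9.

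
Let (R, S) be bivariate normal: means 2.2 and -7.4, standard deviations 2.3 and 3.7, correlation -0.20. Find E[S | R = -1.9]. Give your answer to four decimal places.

The regression of S on R has slope ρ·σ_S/σ_R and passes through (μ_R, μ_S).
E[S | R=-1.9] = -7.4 + (-0.20)·(3.7/2.3)·(-1.9 − (2.2)) = -7.4 + (-0.32174)·(-4.1) = -6.0809.

-6.0809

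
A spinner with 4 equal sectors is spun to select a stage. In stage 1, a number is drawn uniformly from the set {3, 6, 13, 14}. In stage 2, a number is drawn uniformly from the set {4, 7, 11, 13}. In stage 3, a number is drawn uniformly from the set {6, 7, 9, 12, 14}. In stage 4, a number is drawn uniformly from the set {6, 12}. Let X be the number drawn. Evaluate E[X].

E[X | stage 1] = (3+6+13+14)/4 = 9.
E[X | stage 2] = (4+7+11+13)/4 = 35/4.
E[X | stage 3] = (6+7+9+12+14)/5 = 48/5.
E[X | stage 4] = (6+12)/2 = 9.
By the law of total expectation,
E[X] = (1/4)·(9) + (1/4)·(35/4) + (1/4)·(48/5) + (1/4)·(9) = 727/80.

727/80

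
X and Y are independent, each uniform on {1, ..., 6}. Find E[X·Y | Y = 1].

P(Y = 1) = 1/6.
Summing XY·P(x,y) over outcomes with Y = 1 gives 7/12.
E[X·Y | Y = 1] = (7/12) / (1/6) = 7/2.

7/2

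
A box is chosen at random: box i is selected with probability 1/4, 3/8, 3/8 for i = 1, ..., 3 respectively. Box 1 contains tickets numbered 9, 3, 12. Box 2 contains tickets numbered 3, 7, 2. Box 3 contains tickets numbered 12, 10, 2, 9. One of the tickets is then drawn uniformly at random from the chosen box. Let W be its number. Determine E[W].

E[W | box 1] = (9+3+12)/3 = 8.
E[W | box 2] = (3+7+2)/3 = 4.
E[W | box 3] = (12+10+2+9)/4 = 33/4.
By the law of total expectation,
E[W] = (1/4)·(8) + (3/8)·(4) + (3/8)·(33/4) = 211/32.

211/32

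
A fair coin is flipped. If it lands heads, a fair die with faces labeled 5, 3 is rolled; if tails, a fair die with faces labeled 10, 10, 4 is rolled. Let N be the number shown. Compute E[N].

E[N | heads] = (5+3)/2 = 4.
E[N | tails] = (10+10+4)/3 = 8.
E[N] = (1/2)·(4) + (1/2)·(8) = 6.

6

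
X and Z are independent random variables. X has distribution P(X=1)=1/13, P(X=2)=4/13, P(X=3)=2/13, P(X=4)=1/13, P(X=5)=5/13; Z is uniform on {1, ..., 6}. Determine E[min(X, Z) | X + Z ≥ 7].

145/44

P(X + Z ≥ 7) = 22/39.
Summing min(X,Z)·P(x,y) over outcomes with X + Z ≥ 7 gives 145/78.
E[min(X, Z) | X + Z ≥ 7] = (145/78) / (22/39) = 145/44.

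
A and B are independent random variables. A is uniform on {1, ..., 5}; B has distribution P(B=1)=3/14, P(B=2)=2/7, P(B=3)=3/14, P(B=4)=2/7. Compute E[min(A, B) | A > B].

P(A > B) = 17/35.
Summing min(A,B)·P(x,y) over outcomes with A > B gives 1.
E[min(A, B) | A > B] = (1) / (17/35) = 35/17.

35/17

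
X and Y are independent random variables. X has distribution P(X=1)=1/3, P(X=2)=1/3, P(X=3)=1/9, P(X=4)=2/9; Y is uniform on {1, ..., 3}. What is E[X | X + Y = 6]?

11/3

P(X + Y = 6) = 1/9.
Summing X·P(x,y) over outcomes with X + Y = 6 gives 11/27.
E[X | X + Y = 6] = (11/27) / (1/9) = 11/3.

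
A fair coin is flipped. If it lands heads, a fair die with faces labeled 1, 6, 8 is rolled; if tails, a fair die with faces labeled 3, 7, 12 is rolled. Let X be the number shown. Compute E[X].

E[X | heads] = (1+6+8)/3 = 5.
E[X | tails] = (3+7+12)/3 = 22/3.
By the law of total expectation,
E[X] = (1/2)·(5) + (1/2)·(22/3) = 37/6.

37/6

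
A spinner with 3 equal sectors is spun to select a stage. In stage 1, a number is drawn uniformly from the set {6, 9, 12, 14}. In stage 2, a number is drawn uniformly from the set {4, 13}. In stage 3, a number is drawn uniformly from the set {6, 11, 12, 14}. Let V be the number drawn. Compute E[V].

59/6

E[V | stage 1] = (6+9+12+14)/4 = 41/4.
E[V | stage 2] = (4+13)/2 = 17/2.
E[V | stage 3] = (6+11+12+14)/4 = 43/4.
By the law of total expectation,
E[V] = (1/3)·(41/4) + (1/3)·(17/2) + (1/3)·(43/4) = 59/6.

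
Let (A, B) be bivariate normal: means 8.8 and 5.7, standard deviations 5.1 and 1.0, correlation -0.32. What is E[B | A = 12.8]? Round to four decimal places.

5.4490

E[B | A=x] = μ_B + ρ(σ_B/σ_A)(x − μ_A) for jointly normal variables.
E[B | A=12.8] = 5.7 + (-0.32)·(1.0/5.1)·(12.8 − (8.8)) = 5.7 + (-0.062745)·(4) = 5.4490.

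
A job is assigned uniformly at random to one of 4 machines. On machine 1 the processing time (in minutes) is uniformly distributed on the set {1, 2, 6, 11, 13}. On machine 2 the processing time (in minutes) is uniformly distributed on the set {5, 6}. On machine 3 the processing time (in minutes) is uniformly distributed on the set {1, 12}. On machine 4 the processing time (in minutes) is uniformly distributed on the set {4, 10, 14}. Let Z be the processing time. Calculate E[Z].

419/60

E[Z | machine 1] = (1+2+6+11+13)/5 = 33/5.
E[Z | machine 2] = (5+6)/2 = 11/2.
E[Z | machine 3] = (1+12)/2 = 13/2.
E[Z | machine 4] = (4+10+14)/3 = 28/3.
By the law of total expectation,
E[Z] = (1/4)·(33/5) + (1/4)·(11/2) + (1/4)·(13/2) + (1/4)·(28/3) = 419/60.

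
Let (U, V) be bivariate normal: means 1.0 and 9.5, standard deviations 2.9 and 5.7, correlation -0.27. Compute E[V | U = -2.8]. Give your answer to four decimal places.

11.5166

E[V | U=x] = μ_V + ρ(σ_V/σ_U)(x − μ_U) for jointly normal variables.
E[V | U=-2.8] = 9.5 + (-0.27)·(5.7/2.9)·(-2.8 − (1.0)) = 9.5 + (-0.53069)·(-3.8) = 11.5166.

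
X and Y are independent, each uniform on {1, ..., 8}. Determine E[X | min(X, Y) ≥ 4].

6

P(min(X, Y) ≥ 4) = 25/64.
Summing X·P(x,y) over outcomes with min(X, Y) ≥ 4 gives 75/32.
E[X | min(X, Y) ≥ 4] = (75/32) / (25/64) = 6.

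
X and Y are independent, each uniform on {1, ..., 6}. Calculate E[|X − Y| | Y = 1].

5/2

Outcomes with Y = 1: (1,1), (2,1), (3,1), (4,1), (5,1), (6,1), each with probability 1/36.
E[|X − Y| | Y = 1] = (0 + 1 + 2 + 3 + 4 + 5) / 6 = 5/2.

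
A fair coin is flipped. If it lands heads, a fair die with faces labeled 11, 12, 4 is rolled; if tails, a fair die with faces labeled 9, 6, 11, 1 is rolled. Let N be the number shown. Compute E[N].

E[N | heads] = (11+12+4)/3 = 9.
E[N | tails] = (9+6+11+1)/4 = 27/4.
E[N] = (1/2)·(9) + (1/2)·(27/4) = 63/8.

63/8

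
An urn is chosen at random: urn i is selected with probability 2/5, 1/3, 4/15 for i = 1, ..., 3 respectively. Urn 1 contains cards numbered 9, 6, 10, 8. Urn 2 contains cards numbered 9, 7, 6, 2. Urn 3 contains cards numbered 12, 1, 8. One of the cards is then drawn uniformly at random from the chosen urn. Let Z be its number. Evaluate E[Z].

43/6

E[Z | urn 1] = (9+6+10+8)/4 = 33/4.
E[Z | urn 2] = (9+7+6+2)/4 = 6.
E[Z | urn 3] = (12+1+8)/3 = 7.
E[Z] = (2/5)·(33/4) + (1/3)·(6) + (4/15)·(7) = 43/6.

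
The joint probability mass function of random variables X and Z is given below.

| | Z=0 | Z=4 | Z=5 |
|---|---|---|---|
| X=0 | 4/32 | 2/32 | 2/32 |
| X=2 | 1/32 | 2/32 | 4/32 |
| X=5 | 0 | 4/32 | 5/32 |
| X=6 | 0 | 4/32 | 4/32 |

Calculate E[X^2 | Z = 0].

4/5

P(Z = 0) = 5/32.
Σ X^2·P over the event = 0·(4/32) + 4·(1/32) = 1/8.
E[X^2 | Z = 0] = (1/8) / (5/32) = 4/5.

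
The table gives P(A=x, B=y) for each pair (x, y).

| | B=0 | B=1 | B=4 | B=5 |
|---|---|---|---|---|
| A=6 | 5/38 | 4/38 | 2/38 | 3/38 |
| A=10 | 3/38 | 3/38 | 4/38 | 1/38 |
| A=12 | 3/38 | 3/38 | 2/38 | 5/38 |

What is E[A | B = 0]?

P(B = 0) = 11/38.
Σ A·P over the event = 6·(5/38) + 10·(3/38) + 12·(3/38) = 48/19.
E[A | B = 0] = (48/19) / (11/38) = 96/11.

96/11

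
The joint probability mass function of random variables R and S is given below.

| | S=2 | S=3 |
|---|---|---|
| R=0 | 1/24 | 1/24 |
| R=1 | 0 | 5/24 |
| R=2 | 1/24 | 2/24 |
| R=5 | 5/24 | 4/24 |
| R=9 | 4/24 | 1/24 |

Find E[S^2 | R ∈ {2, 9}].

P(R ∈ {2, 9}) = 1/3.
Σ S^2·P over the event = 4·(1/24) + 9·(2/24) + 4·(4/24) + 9·(1/24) = 47/24.
E[S^2 | R ∈ {2, 9}] = (47/24) / (1/3) = 47/8.

47/8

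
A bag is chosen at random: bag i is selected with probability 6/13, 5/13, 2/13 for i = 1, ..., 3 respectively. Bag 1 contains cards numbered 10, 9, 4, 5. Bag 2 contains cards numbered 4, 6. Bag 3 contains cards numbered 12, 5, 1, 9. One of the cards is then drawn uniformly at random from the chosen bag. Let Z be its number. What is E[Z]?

161/26

E[Z | bag 1] = (10+9+4+5)/4 = 7.
E[Z | bag 2] = (4+6)/2 = 5.
E[Z | bag 3] = (12+5+1+9)/4 = 27/4.
By the law of total expectation,
E[Z] = (6/13)·(7) + (5/13)·(5) + (2/13)·(27/4) = 161/26.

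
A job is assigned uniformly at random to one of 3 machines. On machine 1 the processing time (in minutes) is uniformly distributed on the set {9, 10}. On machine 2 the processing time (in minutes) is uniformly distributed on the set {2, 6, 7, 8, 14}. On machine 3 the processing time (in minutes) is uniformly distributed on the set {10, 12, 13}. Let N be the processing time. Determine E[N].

857/90

E[N | machine 1] = (9+10)/2 = 19/2.
E[N | machine 2] = (2+6+7+8+14)/5 = 37/5.
E[N | machine 3] = (10+12+13)/3 = 35/3.
E[N] = (1/3)·(19/2) + (1/3)·(37/5) + (1/3)·(35/3) = 857/90.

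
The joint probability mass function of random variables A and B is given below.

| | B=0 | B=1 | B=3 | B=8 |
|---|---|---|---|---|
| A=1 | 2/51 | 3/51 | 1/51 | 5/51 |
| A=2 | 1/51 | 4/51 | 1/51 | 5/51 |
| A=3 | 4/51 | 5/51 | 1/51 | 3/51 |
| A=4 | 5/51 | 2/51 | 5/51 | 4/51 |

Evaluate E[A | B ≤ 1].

35/13

P(B ≤ 1) = 26/51.
Σ A·P over the event = 1·(2/51) + 1·(3/51) + 2·(1/51) + 2·(4/51) + 3·(4/51) + 3·(5/51) + 4·(5/51) + 4·(2/51) = 70/51.
E[A | B ≤ 1] = (70/51) / (26/51) = 35/13.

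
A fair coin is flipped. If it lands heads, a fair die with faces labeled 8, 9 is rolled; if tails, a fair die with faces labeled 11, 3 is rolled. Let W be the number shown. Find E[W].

31/4

E[W | heads] = (8+9)/2 = 17/2.
E[W | tails] = (11+3)/2 = 7.
E[W] = (1/2)·(17/2) + (1/2)·(7) = 31/4.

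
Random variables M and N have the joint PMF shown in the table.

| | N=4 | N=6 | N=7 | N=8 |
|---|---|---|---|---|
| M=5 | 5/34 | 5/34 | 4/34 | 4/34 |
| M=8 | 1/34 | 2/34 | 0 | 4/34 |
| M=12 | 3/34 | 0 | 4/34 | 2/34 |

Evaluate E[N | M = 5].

P(M = 5) = 9/17.
Summing N·P(M=x,N=y) over the conditioning event gives 55/17.
E[N | M = 5] = (55/17) / (9/17) = 55/9.

55/9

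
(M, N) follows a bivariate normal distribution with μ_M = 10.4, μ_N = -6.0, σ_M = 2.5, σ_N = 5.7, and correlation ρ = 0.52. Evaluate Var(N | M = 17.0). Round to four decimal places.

For a bivariate normal, Var(N | M=x) = σ_N²(1 − ρ²).
Var(N | M=17.0) = (5.7)²·(1 − (0.52)²) = 32.49·0.7296 = 23.7047.

23.7047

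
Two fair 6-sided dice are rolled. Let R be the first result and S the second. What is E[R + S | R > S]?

P(R > S) = 5/12.
Summing (R+S)·P(x,y) over outcomes with R > S gives 35/12.
E[R + S | R > S] = (35/12) / (5/12) = 7.

7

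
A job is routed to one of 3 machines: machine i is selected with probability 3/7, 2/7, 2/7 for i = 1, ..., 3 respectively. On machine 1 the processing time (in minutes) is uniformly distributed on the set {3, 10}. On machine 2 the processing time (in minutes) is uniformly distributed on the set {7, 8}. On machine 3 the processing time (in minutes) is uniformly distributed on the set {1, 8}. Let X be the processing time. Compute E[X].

87/14

E[X | machine 1] = (3+10)/2 = 13/2.
E[X | machine 2] = (7+8)/2 = 15/2.
E[X | machine 3] = (1+8)/2 = 9/2.
E[X] = (3/7)·(13/2) + (2/7)·(15/2) + (2/7)·(9/2) = 87/14.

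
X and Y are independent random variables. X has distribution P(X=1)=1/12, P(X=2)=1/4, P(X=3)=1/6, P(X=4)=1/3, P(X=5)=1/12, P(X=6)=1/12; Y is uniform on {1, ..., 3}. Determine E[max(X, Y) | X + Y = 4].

5/2

P(X + Y = 4) = 1/6.
Summing max(X,Y)·P(x,y) over outcomes with X + Y = 4 gives 5/12.
E[max(X, Y) | X + Y = 4] = (5/12) / (1/6) = 5/2.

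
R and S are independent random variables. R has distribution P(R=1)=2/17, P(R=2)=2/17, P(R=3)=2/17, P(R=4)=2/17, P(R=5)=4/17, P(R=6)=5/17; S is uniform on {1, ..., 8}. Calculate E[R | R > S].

270/53

P(R > S) = 53/136.
Summing R·P(x,y) over outcomes with R > S gives 135/68.
E[R | R > S] = (135/68) / (53/136) = 270/53.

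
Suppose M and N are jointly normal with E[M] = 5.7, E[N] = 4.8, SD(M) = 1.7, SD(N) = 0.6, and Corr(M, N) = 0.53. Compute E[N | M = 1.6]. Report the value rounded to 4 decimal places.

The regression of N on M has slope ρ·σ_N/σ_M and passes through (μ_M, μ_N).
E[N | M=1.6] = 4.8 + (0.53)·(0.6/1.7)·(1.6 − (5.7)) = 4.8 + (0.18706)·(-4.1) = 4.0331.

4.0331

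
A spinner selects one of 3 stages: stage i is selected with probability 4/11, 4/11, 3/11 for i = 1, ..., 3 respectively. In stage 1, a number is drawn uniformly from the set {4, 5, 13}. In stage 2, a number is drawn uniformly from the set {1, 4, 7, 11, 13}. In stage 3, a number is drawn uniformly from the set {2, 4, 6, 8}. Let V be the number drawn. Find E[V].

1097/165

E[V | stage 1] = (4+5+13)/3 = 22/3.
E[V | stage 2] = (1+4+7+11+13)/5 = 36/5.
E[V | stage 3] = (2+4+6+8)/4 = 5.
E[V] = (4/11)·(22/3) + (4/11)·(36/5) + (3/11)·(5) = 1097/165.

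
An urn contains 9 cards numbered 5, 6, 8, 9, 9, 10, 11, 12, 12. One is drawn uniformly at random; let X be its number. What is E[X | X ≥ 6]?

77/8

P(X ≥ 6) = 8/9.
Σ over the event: 6·1/9 + 8·1/9 + 9·2/9 + 10·1/9 + 11·1/9 + 12·2/9 = 77/9.
E[X | X ≥ 6] = (77/9) / (8/9) = 77/8.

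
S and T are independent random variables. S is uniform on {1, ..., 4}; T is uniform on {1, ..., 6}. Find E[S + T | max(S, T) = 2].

Outcomes with max(S, T) = 2: (1,2), (2,1), (2,2), each with probability 1/24.
E[S + T | max(S, T) = 2] = (3 + 3 + 4) / 3 = 10/3.

10/3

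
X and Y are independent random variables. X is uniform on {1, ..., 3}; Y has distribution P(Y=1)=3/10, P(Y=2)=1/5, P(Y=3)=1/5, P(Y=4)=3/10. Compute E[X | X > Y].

21/8

P(X > Y) = 4/15.
Summing X·P(x,y) over outcomes with X > Y gives 7/10.
E[X | X > Y] = (7/10) / (4/15) = 21/8.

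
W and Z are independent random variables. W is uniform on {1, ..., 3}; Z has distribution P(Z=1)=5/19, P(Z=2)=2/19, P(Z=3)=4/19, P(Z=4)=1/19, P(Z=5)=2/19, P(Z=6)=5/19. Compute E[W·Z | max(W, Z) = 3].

99/19

P(max(W, Z) = 3) = 1/3.
Summing WZ·P(x,y) over outcomes with max(W, Z) = 3 gives 33/19.
E[W·Z | max(W, Z) = 3] = (33/19) / (1/3) = 99/19.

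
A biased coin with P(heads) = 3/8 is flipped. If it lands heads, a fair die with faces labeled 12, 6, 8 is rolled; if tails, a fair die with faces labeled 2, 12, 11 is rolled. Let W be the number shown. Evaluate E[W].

203/24

E[W | heads] = (12+6+8)/3 = 26/3.
E[W | tails] = (2+12+11)/3 = 25/3.
By the law of total expectation,
E[W] = (3/8)·(26/3) + (5/8)·(25/3) = 203/24.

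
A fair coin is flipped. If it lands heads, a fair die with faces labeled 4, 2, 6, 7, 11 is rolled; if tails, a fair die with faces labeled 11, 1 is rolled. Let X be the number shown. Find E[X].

E[X | heads] = (4+2+6+7+11)/5 = 6.
E[X | tails] = (11+1)/2 = 6.
By the law of total expectation,
E[X] = (1/2)·(6) + (1/2)·(6) = 6.

6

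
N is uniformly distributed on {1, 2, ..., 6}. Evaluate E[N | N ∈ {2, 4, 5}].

P(N ∈ {2, 4, 5}) = 1/2.
Σ over the event: 2·1/6 + 4·1/6 + 5·1/6 = 11/6.
E[N | N ∈ {2, 4, 5}] = (11/6) / (1/2) = 11/3.

11/3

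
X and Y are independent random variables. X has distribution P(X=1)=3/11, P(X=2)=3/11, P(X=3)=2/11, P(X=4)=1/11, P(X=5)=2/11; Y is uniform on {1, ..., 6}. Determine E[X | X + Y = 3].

P(X + Y = 3) = 1/11.
Summing X·P(x,y) over outcomes with X + Y = 3 gives 3/22.
E[X | X + Y = 3] = (3/22) / (1/11) = 3/2.

3/2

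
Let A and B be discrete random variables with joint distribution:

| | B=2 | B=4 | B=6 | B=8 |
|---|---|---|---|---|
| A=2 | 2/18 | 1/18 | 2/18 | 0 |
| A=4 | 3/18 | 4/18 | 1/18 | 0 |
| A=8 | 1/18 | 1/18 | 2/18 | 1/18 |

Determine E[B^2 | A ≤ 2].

P(A ≤ 2) = 5/18.
Σ B^2·P over the event = 4·(2/18) + 16·(1/18) + 36·(2/18) = 16/3.
E[B^2 | A ≤ 2] = (16/3) / (5/18) = 96/5.

96/5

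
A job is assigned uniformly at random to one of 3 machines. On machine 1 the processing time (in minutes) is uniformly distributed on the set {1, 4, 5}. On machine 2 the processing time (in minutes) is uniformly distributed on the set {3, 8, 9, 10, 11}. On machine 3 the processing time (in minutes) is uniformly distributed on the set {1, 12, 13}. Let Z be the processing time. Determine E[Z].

101/15

E[Z | machine 1] = (1+4+5)/3 = 10/3.
E[Z | machine 2] = (3+8+9+10+11)/5 = 41/5.
E[Z | machine 3] = (1+12+13)/3 = 26/3.
By the law of total expectation,
E[Z] = (1/3)·(10/3) + (1/3)·(41/5) + (1/3)·(26/3) = 101/15.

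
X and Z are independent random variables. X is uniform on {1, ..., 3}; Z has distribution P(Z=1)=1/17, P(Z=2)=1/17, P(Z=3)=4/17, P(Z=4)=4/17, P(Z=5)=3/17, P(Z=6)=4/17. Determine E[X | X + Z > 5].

74/33

P(X + Z > 5) = 11/17.
Summing X·P(x,y) over outcomes with X + Z > 5 gives 74/51.
E[X | X + Z > 5] = (74/51) / (11/17) = 74/33.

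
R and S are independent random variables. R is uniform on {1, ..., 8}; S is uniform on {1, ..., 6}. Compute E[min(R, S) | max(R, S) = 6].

36/11

P(max(R, S) = 6) = 11/48.
Summing min(R,S)·P(x,y) over outcomes with max(R, S) = 6 gives 3/4.
E[min(R, S) | max(R, S) = 6] = (3/4) / (11/48) = 36/11.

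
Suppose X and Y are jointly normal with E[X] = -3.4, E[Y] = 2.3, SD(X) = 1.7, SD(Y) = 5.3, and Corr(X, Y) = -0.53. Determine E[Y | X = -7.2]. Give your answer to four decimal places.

For a bivariate normal, E[Y | X=x] = μ_Y + ρ·(σ_Y/σ_X)·(x − μ_X).
E[Y | X=-7.2] = 2.3 + (-0.53)·(5.3/1.7)·(-7.2 − (-3.4)) = 2.3 + (-1.65235)·(-3.8) = 8.5789.

8.5789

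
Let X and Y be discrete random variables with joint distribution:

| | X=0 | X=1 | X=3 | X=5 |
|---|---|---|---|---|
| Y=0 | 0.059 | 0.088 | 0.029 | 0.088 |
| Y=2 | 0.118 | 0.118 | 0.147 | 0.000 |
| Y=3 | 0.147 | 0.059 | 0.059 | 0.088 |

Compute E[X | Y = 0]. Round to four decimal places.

2.3295

P(Y = 0) = 0.264.
Σ X·P over the event = 0·(0.059) + 1·(0.088) + 3·(0.029) + 5·(0.088) = 0.615.
E[X | Y = 0] = (0.615) / (0.264) = 2.3295.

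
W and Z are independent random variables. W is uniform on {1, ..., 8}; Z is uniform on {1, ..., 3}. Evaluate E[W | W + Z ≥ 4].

P(W + Z ≥ 4) = 7/8.
Summing W·P(x,y) over outcomes with W + Z ≥ 4 gives 13/3.
E[W | W + Z ≥ 4] = (13/3) / (7/8) = 104/21.

104/21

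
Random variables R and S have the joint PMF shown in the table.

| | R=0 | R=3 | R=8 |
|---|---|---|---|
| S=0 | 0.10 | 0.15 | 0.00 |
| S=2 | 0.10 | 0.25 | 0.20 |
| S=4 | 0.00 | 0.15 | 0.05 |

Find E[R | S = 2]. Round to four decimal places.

4.2727

P(S = 2) = 0.55.
Σ R·P over the event = 0·(0.10) + 3·(0.25) + 8·(0.20) = 2.35.
E[R | S = 2] = (2.35) / (0.55) = 4.2727.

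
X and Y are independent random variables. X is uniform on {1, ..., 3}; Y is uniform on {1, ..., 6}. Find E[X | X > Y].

Outcomes with X > Y: (2,1), (3,1), (3,2), each with probability 1/18.
E[X | X > Y] = (2 + 3 + 3) / 3 = 8/3.

8/3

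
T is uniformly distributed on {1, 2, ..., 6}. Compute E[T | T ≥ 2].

Given T ≥ 2, T is equally likely to be any of {2, 3, 4, 5, 6}.
E[T | T ≥ 2] = (2 + 3 + 4 + 5 + 6) / 5 = 4.

4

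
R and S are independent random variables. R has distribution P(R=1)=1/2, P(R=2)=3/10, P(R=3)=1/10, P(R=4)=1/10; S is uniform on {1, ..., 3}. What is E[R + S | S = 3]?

24/5

P(S = 3) = 1/3.
Summing (R+S)·P(x,y) over outcomes with S = 3 gives 8/5.
E[R + S | S = 3] = (8/5) / (1/3) = 24/5.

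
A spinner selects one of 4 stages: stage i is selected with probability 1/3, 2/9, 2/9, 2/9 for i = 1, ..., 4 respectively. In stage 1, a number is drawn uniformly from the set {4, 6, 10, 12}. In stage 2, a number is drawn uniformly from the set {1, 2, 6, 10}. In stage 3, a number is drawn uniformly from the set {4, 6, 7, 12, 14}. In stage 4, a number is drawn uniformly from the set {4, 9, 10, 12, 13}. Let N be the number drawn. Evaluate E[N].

233/30

E[N | stage 1] = (4+6+10+12)/4 = 8.
E[N | stage 2] = (1+2+6+10)/4 = 19/4.
E[N | stage 3] = (4+6+7+12+14)/5 = 43/5.
E[N | stage 4] = (4+9+10+12+13)/5 = 48/5.
E[N] = (1/3)·(8) + (2/9)·(19/4) + (2/9)·(43/5) + (2/9)·(48/5) = 233/30.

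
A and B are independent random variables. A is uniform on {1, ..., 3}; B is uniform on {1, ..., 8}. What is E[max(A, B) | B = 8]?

Outcomes with B = 8: (1,8), (2,8), (3,8), each with probability 1/24.
E[max(A, B) | B = 8] = (8 + 8 + 8) / 3 = 8.

8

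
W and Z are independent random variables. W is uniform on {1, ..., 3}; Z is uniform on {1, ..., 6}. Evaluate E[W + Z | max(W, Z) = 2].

10/3

Outcomes with max(W, Z) = 2: (1,2), (2,1), (2,2), each with probability 1/18.
E[W + Z | max(W, Z) = 2] = (3 + 3 + 4) / 3 = 10/3.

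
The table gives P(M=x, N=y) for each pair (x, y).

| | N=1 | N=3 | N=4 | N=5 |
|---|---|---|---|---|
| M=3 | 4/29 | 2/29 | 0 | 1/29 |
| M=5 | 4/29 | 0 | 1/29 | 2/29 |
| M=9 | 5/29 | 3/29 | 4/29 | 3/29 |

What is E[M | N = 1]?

P(N = 1) = 13/29.
Summing M·P(M=x,N=y) over the conditioning event gives 77/29.
E[M | N = 1] = (77/29) / (13/29) = 77/13.

77/13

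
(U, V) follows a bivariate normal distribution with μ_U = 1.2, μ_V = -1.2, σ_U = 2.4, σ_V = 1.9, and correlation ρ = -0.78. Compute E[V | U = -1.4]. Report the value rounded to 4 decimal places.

E[V | U=x] = μ_V + ρ(σ_V/σ_U)(x − μ_U) for jointly normal variables.
E[V | U=-1.4] = -1.2 + (-0.78)·(1.9/2.4)·(-1.4 − (1.2)) = -1.2 + (-0.6175)·(-2.6) = 0.4055.

0.4055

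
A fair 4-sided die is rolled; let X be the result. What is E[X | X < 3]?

3/2

Given X < 3, X is equally likely to be any of {1, 2}.
E[X | X < 3] = (1 + 2) / 2 = 3/2.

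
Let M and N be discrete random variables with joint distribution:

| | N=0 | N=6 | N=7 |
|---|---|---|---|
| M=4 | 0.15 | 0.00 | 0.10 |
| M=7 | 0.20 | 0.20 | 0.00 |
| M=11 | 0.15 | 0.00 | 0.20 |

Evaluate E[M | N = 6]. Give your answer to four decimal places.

7.0000

P(N = 6) = 0.20.
Σ M·P over the event = 7·(0.20) = 1.40.
E[M | N = 6] = (1.40) / (0.20) = 7.0000.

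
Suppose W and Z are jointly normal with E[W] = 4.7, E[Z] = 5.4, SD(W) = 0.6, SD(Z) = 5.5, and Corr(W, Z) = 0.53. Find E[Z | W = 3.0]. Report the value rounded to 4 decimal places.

The regression of Z on W has slope ρ·σ_Z/σ_W and passes through (μ_W, μ_Z).
E[Z | W=3.0] = 5.4 + (0.53)·(5.5/0.6)·(3.0 − (4.7)) = 5.4 + (4.85833)·(-1.7) = -2.8592.

-2.8592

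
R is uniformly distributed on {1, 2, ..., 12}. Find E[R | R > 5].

Given R > 5, R is equally likely to be any of {6, 7, 8, 9, 10, 11, 12}.
E[R | R > 5] = (6 + 7 + 8 + 9 + 10 + 11 + 12) / 7 = 9.

9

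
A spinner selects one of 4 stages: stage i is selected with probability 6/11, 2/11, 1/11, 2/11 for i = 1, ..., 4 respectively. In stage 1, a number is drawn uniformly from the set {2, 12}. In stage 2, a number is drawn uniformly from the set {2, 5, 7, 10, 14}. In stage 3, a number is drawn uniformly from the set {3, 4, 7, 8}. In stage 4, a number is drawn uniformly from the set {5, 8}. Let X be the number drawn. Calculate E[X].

E[X | stage 1] = (2+12)/2 = 7.
E[X | stage 2] = (2+5+7+10+14)/5 = 38/5.
E[X | stage 3] = (3+4+7+8)/4 = 11/2.
E[X | stage 4] = (5+8)/2 = 13/2.
E[X] = (6/11)·(7) + (2/11)·(38/5) + (1/11)·(11/2) + (2/11)·(13/2) = 757/110.

757/110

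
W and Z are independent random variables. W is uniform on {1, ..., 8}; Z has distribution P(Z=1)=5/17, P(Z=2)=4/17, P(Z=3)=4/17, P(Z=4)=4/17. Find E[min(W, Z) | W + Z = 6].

33/17

P(W + Z = 6) = 1/8.
Summing min(W,Z)·P(x,y) over outcomes with W + Z = 6 gives 33/136.
E[min(W, Z) | W + Z = 6] = (33/136) / (1/8) = 33/17.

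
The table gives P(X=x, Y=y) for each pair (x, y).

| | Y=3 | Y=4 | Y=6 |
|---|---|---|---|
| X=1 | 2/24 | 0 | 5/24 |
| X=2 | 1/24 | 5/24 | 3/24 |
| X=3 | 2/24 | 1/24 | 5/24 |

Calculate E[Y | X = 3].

5

P(X = 3) = 1/3.
Summing Y·P(X=x,Y=y) over the conditioning event gives 5/3.
E[Y | X = 3] = (5/3) / (1/3) = 5.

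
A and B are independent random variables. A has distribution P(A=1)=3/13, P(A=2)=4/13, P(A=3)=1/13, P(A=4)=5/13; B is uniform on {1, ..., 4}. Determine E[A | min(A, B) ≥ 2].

31/10

P(min(A, B) ≥ 2) = 15/26.
Summing A·P(x,y) over outcomes with min(A, B) ≥ 2 gives 93/52.
E[A | min(A, B) ≥ 2] = (93/52) / (15/26) = 31/10.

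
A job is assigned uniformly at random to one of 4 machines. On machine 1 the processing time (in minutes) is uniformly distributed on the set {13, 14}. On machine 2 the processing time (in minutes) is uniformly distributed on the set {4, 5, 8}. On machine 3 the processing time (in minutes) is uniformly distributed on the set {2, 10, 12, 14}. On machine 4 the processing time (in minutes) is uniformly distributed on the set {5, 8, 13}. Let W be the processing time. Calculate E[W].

28/3

E[W | machine 1] = (13+14)/2 = 27/2.
E[W | machine 2] = (4+5+8)/3 = 17/3.
E[W | machine 3] = (2+10+12+14)/4 = 19/2.
E[W | machine 4] = (5+8+13)/3 = 26/3.
E[W] = (1/4)·(27/2) + (1/4)·(17/3) + (1/4)·(19/2) + (1/4)·(26/3) = 28/3.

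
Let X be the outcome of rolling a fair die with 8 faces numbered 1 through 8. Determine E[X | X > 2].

Given X > 2, X is equally likely to be any of {3, 4, 5, 6, 7, 8}.
E[X | X > 2] = (3 + 4 + 5 + 6 + 7 + 8) / 6 = 11/2.

11/2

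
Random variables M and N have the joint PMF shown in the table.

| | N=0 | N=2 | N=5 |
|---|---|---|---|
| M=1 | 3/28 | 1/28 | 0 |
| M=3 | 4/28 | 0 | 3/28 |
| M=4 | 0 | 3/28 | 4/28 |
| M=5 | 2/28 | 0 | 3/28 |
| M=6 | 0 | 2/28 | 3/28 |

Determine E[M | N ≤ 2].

P(N ≤ 2) = 15/28.
Σ M·P over the event = 1·(3/28) + 1·(1/28) + 3·(4/28) + 4·(3/28) + 5·(2/28) + 6·(2/28) = 25/14.
E[M | N ≤ 2] = (25/14) / (15/28) = 10/3.

10/3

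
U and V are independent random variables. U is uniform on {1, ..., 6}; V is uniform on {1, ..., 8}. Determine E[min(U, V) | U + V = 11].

P(U + V = 11) = 1/12.
Summing min(U,V)·P(x,y) over outcomes with U + V = 11 gives 17/48.
E[min(U, V) | U + V = 11] = (17/48) / (1/12) = 17/4.

17/4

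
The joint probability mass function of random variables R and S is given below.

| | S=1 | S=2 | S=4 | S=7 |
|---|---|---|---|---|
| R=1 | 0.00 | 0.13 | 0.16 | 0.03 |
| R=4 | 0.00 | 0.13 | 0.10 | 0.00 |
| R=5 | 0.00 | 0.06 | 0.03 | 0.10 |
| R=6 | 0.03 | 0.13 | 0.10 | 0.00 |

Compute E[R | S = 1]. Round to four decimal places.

P(S = 1) = 0.03.
Σ R·P over the event = 6·(0.03) = 0.18.
E[R | S = 1] = (0.18) / (0.03) = 6.0000.

6.0000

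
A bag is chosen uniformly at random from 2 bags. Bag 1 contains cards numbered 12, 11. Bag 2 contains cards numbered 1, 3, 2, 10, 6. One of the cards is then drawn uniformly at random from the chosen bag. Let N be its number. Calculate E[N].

E[N | bag 1] = (12+11)/2 = 23/2.
E[N | bag 2] = (1+3+2+10+6)/5 = 22/5.
By the law of total expectation,
E[N] = (1/2)·(23/2) + (1/2)·(22/5) = 159/20.

159/20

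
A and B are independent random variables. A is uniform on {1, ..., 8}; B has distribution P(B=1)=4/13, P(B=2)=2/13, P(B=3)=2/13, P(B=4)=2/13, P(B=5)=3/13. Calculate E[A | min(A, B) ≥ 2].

P(min(A, B) ≥ 2) = 63/104.
Summing A·P(x,y) over outcomes with min(A, B) ≥ 2 gives 315/104.
E[A | min(A, B) ≥ 2] = (315/104) / (63/104) = 5.

5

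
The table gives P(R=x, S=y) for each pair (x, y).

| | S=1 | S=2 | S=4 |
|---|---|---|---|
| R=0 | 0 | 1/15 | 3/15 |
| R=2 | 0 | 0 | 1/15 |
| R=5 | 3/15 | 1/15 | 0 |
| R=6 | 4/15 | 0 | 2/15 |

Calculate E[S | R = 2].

4

P(R = 2) = 1/15.
Σ S·P over the event = 4·(1/15) = 4/15.
E[S | R = 2] = (4/15) / (1/15) = 4.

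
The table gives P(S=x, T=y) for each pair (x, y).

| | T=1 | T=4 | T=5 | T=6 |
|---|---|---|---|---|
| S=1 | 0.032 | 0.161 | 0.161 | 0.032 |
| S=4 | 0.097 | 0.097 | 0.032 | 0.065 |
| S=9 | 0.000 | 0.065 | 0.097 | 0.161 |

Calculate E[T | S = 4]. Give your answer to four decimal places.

3.5567

P(S = 4) = 0.291.
Σ T·P over the event = 1·(0.097) + 4·(0.097) + 5·(0.032) + 6·(0.065) = 1.035.
E[T | S = 4] = (1.035) / (0.291) = 3.5567.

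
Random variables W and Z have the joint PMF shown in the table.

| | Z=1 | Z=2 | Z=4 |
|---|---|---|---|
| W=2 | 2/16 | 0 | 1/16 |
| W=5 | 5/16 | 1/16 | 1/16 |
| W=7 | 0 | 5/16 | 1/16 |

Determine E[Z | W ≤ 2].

2

P(W ≤ 2) = 3/16.
Σ Z·P over the event = 1·(2/16) + 4·(1/16) = 3/8.
E[Z | W ≤ 2] = (3/8) / (3/16) = 2.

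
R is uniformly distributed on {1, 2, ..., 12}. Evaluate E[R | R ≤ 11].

Given R ≤ 11, R is equally likely to be any of {1, 2, 3, 4, 5, 6, 7, 8, 9, 10, 11}.
E[R | R ≤ 11] = (1 + 2 + 3 + 4 + 5 + 6 + 7 + 8 + 9 + 10 + 11) / 11 = 6.

6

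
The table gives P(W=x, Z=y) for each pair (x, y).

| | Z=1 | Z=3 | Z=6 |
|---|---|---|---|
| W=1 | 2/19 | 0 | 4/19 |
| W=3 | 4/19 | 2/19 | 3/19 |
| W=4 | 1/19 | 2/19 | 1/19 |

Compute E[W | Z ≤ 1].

P(Z ≤ 1) = 7/19.
Σ W·P over the event = 1·(2/19) + 3·(4/19) + 4·(1/19) = 18/19.
E[W | Z ≤ 1] = (18/19) / (7/19) = 18/7.

18/7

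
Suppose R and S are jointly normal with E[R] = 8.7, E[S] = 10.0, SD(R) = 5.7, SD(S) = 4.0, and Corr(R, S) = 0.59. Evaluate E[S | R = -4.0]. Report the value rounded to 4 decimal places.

For a bivariate normal, E[S | R=x] = μ_S + ρ·(σ_S/σ_R)·(x − μ_R).
E[S | R=-4.0] = 10.0 + (0.59)·(4.0/5.7)·(-4.0 − (8.7)) = 10.0 + (0.414035)·(-12.7) = 4.7418.

4.7418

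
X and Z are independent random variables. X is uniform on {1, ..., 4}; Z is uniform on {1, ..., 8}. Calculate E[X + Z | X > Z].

5

P(X > Z) = 3/16.
Summing (X+Z)·P(x,y) over outcomes with X > Z gives 15/16.
E[X + Z | X > Z] = (15/16) / (3/16) = 5.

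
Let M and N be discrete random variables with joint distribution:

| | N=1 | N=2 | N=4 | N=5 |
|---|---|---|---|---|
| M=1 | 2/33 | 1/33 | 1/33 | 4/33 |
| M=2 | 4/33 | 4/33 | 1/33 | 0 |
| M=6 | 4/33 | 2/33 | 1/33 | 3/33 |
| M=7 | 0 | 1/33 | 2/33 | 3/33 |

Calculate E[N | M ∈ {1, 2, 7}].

P(M ∈ {1, 2, 7}) = 23/33.
Summing N·P(M=x,N=y) over the conditioning event gives 23/11.
E[N | M ∈ {1, 2, 7}] = (23/11) / (23/33) = 3.

3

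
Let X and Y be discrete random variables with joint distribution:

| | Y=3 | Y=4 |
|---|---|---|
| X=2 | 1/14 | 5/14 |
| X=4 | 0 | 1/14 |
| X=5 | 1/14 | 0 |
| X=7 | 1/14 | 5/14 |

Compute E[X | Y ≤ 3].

14/3

P(Y ≤ 3) = 3/14.
Σ X·P over the event = 2·(1/14) + 5·(1/14) + 7·(1/14) = 1.
E[X | Y ≤ 3] = (1) / (3/14) = 14/3.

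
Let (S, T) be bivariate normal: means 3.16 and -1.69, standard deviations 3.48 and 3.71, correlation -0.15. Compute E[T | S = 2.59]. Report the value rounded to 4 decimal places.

-1.5988

For a bivariate normal, E[T | S=x] = μ_T + ρ·(σ_T/σ_S)·(x − μ_S).
E[T | S=2.59] = -1.69 + (-0.15)·(3.71/3.48)·(2.59 − (3.16)) = -1.69 + (-0.159914)·(-0.57) = -1.5988.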